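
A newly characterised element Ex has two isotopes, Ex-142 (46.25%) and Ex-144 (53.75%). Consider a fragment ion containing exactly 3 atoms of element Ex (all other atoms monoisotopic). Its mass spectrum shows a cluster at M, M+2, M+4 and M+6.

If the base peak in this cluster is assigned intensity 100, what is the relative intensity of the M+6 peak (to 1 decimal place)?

38.7

Term probabilities: M 0.0989, M+2 0.3449, M+4 0.4009, M+6 0.1553. Base peak = M+4.
P(M+4) = C(3,2) × 0.4625^1 × 0.5375^2 = 3 × 0.4625 × 0.28890625 = 0.400857 (base)
P(M+6) = C(3,3) × 0.4625^0 × 0.5375^3 = 1 × 1.0000 × 0.15528711 = 0.155287
Relative intensity = 0.155287 / 0.400857 × 100 = 38.7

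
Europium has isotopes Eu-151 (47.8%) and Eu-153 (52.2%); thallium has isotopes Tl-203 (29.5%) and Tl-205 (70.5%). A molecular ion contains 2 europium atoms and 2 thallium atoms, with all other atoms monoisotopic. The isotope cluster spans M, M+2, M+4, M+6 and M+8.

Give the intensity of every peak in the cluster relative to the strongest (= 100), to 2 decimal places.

5.50 : 38.32 : 95.43 : 100.00 : 37.48

Europium pattern (n=2): 0.228484 : 0.499032 : 0.272484
Thallium pattern (n=2): 0.087025 : 0.41595 : 0.497025
Convolve the two distributions (both contribute in 2-u steps):
  M: 0.228484×0.087025 = 0.019884
  M+2: 0.228484×0.41595 + 0.499032×0.087025 = 0.138466
  M+4: 0.228484×0.497025 + 0.499032×0.41595 + 0.272484×0.087025 = 0.344848
  M+6: 0.499032×0.497025 + 0.272484×0.41595 = 0.361371
  M+8: 0.272484×0.497025 = 0.135431
Scale to base peak (0.361371) = 100: 5.50 : 38.32 : 95.43 : 100.00 : 37.48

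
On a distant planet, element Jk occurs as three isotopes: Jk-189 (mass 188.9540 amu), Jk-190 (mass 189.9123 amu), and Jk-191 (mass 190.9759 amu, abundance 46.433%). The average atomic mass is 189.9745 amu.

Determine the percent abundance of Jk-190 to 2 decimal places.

Let x and y be the fractions of Jk-189 and Jk-190. Then x + y = 1 − 0.46433 = 0.53567 and 188.9540x + 189.9123y = 189.9745 − 0.46433×190.9759 = 101.298660353.
Substituting: 188.9540x + 189.9123(0.53567 − x) = 101.298660353
(188.9540 − 189.9123)x = -0.431661388  ⇒  x = 0.45044, y = 0.08523
Jk-189: 45.04%, Jk-190: 8.52%.

8.52%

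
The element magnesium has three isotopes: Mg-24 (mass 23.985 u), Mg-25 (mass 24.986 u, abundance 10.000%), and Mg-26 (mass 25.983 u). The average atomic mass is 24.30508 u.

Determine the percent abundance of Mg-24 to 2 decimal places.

78.99%

Let x and y be the fractions of Mg-24 and Mg-26. Then x + y = 1 − 0.10000 = 0.90000 and 23.985x + 25.983y = 24.30508 − 0.10000×24.986 = 21.80648.
Substituting: 23.985x + 25.983(0.90000 − x) = 21.80648
(23.985 − 25.983)x = -1.57822  ⇒  x = 0.78990, y = 0.11010
Mg-24: 78.99%, Mg-26: 11.01%.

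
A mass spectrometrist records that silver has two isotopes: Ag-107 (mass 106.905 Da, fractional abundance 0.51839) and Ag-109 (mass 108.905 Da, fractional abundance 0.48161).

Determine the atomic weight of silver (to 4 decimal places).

107.8682 Da

The abundance-weighted mean is 0.51839 × 106.905 + 0.48161 × 108.905
= 55.41848 + 52.44974 = 107.86822 Da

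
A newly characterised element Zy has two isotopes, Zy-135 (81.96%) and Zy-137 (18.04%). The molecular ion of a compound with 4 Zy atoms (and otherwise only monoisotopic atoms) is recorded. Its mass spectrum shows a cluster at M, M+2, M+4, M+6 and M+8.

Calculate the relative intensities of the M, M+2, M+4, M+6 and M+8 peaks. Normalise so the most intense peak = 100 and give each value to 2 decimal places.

100.00 : 88.04 : 29.07 : 4.27 : 0.23

The 4 Zy atoms are independent, so intensities follow the terms of (0.8196 + 0.1804)^4.
P(M) = 0.8196^4 = 0.451240
P(M+2) = 4 × 0.8196^3 × 0.1804^1 = 0.397285
P(M+4) = 6 × 0.8196^2 × 0.1804^2 = 0.131168
P(M+6) = 4 × 0.8196^1 × 0.1804^3 = 0.019247
P(M+8) = 0.1804^4 = 0.001059
The M peak is largest (0.451240); scaling to 100 gives 100.00 : 88.04 : 29.07 : 4.27 : 0.23.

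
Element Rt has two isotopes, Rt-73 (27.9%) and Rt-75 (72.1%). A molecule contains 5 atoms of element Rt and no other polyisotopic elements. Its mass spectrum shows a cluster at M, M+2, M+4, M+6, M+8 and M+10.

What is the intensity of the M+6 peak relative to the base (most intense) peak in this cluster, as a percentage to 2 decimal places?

(0.279 + 0.721)^5 gives M 0.0017, M+2 0.0218, M+4 0.1129, M+6 0.2918, M+8 0.3770, M+10 0.1948; the largest is M+8.
P(M+8) = C(5,4) × 0.279^1 × 0.721^4 = 5 × 0.2790 × 0.27023467 = 0.376977 (base)
P(M+6) = C(5,3) × 0.279^2 × 0.721^3 = 10 × 0.077841 × 0.37480536 = 0.291752
Relative intensity = 0.291752 / 0.376977 × 100 = 77.39

77.39%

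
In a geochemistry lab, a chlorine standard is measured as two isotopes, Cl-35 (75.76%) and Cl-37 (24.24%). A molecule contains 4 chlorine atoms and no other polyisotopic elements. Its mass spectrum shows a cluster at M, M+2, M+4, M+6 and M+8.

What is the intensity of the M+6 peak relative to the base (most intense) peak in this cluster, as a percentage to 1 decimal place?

10.2%

Term probabilities: M 0.3294, M+2 0.4216, M+4 0.2023, M+6 0.0432, M+8 0.0035. Base peak = M+2.
P(M+2) = C(4,1) × 0.7576^3 × 0.2424^1 = 4 × 0.4348304 × 0.2424 = 0.421612 (base)
P(M+6) = C(4,3) × 0.7576^1 × 0.2424^3 = 4 × 0.7576 × 0.01424288 = 0.043162
Relative intensity = 0.043162 / 0.421612 × 100 = 10.2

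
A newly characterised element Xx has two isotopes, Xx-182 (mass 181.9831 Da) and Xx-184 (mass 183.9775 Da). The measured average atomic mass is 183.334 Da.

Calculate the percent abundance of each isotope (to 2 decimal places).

Let x be the fractional abundance of Xx-182; then Xx-184 has abundance 1 − x.
181.9831·x + 183.9775·(1 − x) = 183.334
(181.9831 − 183.9775)·x = 183.334 − 183.9775
x = -0.6435 / -1.9944 = 0.32265 → 32.27% Xx-182, 67.73% Xx-184.

Xx-182: 32.27%, Xx-184: 67.73%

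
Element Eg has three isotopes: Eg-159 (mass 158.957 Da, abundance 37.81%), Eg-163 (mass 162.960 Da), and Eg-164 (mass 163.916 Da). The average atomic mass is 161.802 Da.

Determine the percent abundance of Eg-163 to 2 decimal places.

Let x and y be the fractions of Eg-163 and Eg-164. Then x + y = 1 − 0.3781 = 0.6219 and 162.960x + 163.916y = 161.802 − 0.3781×158.957 = 101.7003583.
Substituting: 162.960x + 163.916(0.6219 − x) = 101.7003583
(162.960 − 163.916)x = -0.2390021  ⇒  x = 0.25000, y = 0.37190
Eg-163: 25.00%, Eg-164: 37.19%.

25.00%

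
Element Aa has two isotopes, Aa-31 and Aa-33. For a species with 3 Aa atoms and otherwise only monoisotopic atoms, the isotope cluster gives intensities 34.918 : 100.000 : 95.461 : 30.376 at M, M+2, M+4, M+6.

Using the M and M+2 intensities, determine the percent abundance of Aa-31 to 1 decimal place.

51.2%

Let p = fractional abundance of Aa-31. I(M+2)/I(M) = [C(3,1)·p^2·(1−p)] / p^3 = 3·(1−p)/p = 100.000/34.918 = 2.8639
(1−p)/p = 2.8639/3 = 0.9546  ⇒  p = 1/(1 + 0.9546) = 0.5116
Aa-31: 51.2%, Aa-33: 48.8%.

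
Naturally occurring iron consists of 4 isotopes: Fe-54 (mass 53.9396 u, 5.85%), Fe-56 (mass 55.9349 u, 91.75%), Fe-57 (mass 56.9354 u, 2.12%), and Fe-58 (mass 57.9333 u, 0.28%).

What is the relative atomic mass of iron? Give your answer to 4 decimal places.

Weight each isotope mass by its fractional abundance: 0.0585 × 53.9396 + 0.9175 × 55.9349 + 0.0212 × 56.9354 + 0.0028 × 57.9333
= 3.15547 + 51.32027 + 1.20703 + 0.16221 = 55.84498 u

55.8450 u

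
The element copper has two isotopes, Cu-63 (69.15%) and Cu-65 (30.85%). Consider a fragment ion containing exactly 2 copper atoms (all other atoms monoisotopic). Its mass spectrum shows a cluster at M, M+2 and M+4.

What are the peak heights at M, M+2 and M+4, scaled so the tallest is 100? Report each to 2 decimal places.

Each Cu atom is independently Cu-63 (p = 0.6915) or Cu-65 (q = 0.3085); the cluster is the binomial expansion (p + q)^2.
P(M) = 0.6915^2 = 0.478172
P(M+2) = 2 × 0.6915^1 × 0.3085^1 = 0.426656
P(M+4) = 0.3085^2 = 0.095172
The M peak is largest (0.478172); scaling to 100 gives 100.00 : 89.23 : 19.90.

100.00 : 89.23 : 19.90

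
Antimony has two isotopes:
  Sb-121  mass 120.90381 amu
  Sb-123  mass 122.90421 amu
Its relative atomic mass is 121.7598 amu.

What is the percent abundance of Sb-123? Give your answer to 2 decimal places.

42.79%

Writing the weighted mean with unknown fraction x of Sb-121:
120.90381·x + 122.90421·(1 − x) = 121.7598
(120.90381 − 122.90421)·x = 121.7598 − 122.90421
x = -1.14441 / -2.00040 = 0.57209 → 57.21% Sb-121, 42.79% Sb-123.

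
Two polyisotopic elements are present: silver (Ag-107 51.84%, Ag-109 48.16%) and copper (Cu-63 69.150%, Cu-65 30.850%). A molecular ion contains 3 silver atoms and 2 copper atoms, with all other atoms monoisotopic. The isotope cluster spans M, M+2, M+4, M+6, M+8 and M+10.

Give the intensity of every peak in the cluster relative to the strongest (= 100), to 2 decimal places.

18.96 : 69.75 : 100.00 : 69.51 : 23.33 : 3.03

Silver pattern (n=3): 0.13931407 : 0.38827347 : 0.36071085 : 0.11170161
Copper pattern (n=2): 0.47817225 : 0.4266555 : 0.09517225
Convolve the two distributions (both contribute in 2-u steps):
  M: 0.13931407×0.47817225 = 0.066616
  M+2: 0.13931407×0.4266555 + 0.38827347×0.47817225 = 0.245101
  M+4: 0.13931407×0.09517225 + 0.38827347×0.4266555 + 0.36071085×0.47817225 = 0.351400
  M+6: 0.38827347×0.09517225 + 0.36071085×0.4266555 + 0.11170161×0.47817225 = 0.244265
  M+8: 0.36071085×0.09517225 + 0.11170161×0.4266555 = 0.081988
  M+10: 0.11170161×0.09517225 = 0.010631
Scale to base peak (0.351400) = 100: 18.96 : 69.75 : 100.00 : 69.51 : 23.33 : 3.03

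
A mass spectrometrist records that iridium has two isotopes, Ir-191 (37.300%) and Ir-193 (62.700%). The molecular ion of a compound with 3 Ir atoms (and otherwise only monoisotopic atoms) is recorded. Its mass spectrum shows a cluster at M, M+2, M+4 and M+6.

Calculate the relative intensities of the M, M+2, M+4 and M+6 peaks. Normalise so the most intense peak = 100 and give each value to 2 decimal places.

11.80 : 59.49 : 100.00 : 56.03

The 3 Ir atoms are independent, so intensities follow the terms of (0.37300 + 0.62700)^3.
P(M) = 0.37300^3 = 0.051895
P(M+2) = 3 × 0.37300^2 × 0.62700^1 = 0.261702
P(M+4) = 3 × 0.37300^1 × 0.62700^2 = 0.439911
P(M+6) = 0.62700^3 = 0.246492
The M+4 peak is largest (0.439911); scaling to 100 gives 11.80 : 59.49 : 100.00 : 56.03.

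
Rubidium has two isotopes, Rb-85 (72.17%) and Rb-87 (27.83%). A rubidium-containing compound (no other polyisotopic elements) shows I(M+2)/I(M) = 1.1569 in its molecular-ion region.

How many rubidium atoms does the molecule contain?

3

With n Rb atoms, P(M+2)/P(M) = C(n,1)·p^(n−1)q / p^n = n·q/p = n · 0.2783/0.7217.
n = 1.1569 × 0.7217/0.2783 = 3.00 ≈ 3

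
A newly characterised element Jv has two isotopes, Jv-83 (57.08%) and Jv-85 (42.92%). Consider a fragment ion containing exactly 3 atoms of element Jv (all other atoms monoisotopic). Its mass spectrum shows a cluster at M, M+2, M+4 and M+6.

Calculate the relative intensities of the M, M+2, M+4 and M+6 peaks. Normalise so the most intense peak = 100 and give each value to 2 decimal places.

The 3 Jv atoms are independent, so intensities follow the terms of (0.5708 + 0.4292)^3.
P(M) = 0.5708^3 = 0.185974
P(M+2) = 3 × 0.5708^2 × 0.4292^1 = 0.419516
P(M+4) = 3 × 0.5708^1 × 0.4292^2 = 0.315446
P(M+6) = 0.4292^3 = 0.079064
The M+2 peak is largest (0.419516); scaling to 100 gives 44.33 : 100.00 : 75.19 : 18.85.

44.33 : 100.00 : 75.19 : 18.85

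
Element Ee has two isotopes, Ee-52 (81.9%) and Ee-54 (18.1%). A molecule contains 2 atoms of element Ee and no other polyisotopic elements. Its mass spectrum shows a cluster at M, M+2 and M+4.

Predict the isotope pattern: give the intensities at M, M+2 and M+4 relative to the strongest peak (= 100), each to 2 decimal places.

Expanding (0.819 + 0.181)^2:
P(M) = 0.819^2 = 0.670761
P(M+2) = 2 × 0.819^1 × 0.181^1 = 0.296478
P(M+4) = 0.181^2 = 0.032761
The M peak is largest (0.670761); scaling to 100 gives 100.00 : 44.20 : 4.88.

100.00 : 44.20 : 4.88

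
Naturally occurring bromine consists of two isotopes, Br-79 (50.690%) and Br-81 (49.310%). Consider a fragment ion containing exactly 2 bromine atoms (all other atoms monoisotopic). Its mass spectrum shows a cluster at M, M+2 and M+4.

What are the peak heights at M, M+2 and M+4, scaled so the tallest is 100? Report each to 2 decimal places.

51.40 : 100.00 : 48.64

The 2 Br atoms are independent, so intensities follow the terms of (0.50690 + 0.49310)^2.
P(M) = 0.50690^2 = 0.256948
P(M+2) = 2 × 0.50690^1 × 0.49310^1 = 0.499905
P(M+4) = 0.49310^2 = 0.243148
The M+2 peak is largest (0.499905); scaling to 100 gives 51.40 : 100.00 : 48.64.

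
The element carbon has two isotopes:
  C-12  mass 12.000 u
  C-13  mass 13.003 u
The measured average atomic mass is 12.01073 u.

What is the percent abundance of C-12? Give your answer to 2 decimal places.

98.93%

Writing the weighted mean with unknown fraction x of C-12:
12.000·x + 13.003·(1 − x) = 12.01073
(12.000 − 13.003)·x = 12.01073 − 13.003
x = -0.99227 / -1.003 = 0.98930 → 98.93% C-12, 1.07% C-13.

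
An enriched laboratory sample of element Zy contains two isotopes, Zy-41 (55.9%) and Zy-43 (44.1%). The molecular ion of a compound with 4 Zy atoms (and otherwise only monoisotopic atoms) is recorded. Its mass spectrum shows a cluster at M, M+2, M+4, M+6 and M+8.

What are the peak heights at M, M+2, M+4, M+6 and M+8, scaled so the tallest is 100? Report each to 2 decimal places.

Each Zy atom is independently Zy-41 (p = 0.559) or Zy-43 (q = 0.441); the cluster is the binomial expansion (p + q)^4.
P(M) = 0.559^4 = 0.097644
P(M+2) = 4 × 0.559^3 × 0.441^1 = 0.308130
P(M+4) = 6 × 0.559^2 × 0.441^2 = 0.364630
P(M+6) = 4 × 0.559^1 × 0.441^3 = 0.191773
P(M+8) = 0.441^4 = 0.037823
The M+4 peak is largest (0.364630); scaling to 100 gives 26.78 : 84.50 : 100.00 : 52.59 : 10.37.

26.78 : 84.50 : 100.00 : 52.59 : 10.37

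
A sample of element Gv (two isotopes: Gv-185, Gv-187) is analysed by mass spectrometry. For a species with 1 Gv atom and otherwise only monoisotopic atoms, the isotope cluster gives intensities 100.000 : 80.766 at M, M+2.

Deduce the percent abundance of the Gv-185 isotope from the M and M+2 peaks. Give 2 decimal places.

55.32%

Let p = fractional abundance of Gv-185. I(M+2)/I(M) = [C(1,1)·p^0·(1−p)] / p^1 = 1·(1−p)/p = 80.766/100.000 = 0.8077
(1−p)/p = 0.8077/1 = 0.8077  ⇒  p = 1/(1 + 0.8077) = 0.5532
Gv-185: 55.32%, Gv-187: 44.68%.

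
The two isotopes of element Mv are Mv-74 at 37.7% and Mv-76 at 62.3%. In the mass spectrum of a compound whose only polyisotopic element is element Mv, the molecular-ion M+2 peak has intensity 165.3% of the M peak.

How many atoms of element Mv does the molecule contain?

1

For n independent Mv atoms, I(M+2)/I(M) = n · (abundance Mv-76) / (abundance Mv-74) = n · 0.623/0.377.
n = 1.653 × 0.377/0.623 = 1.00 ≈ 1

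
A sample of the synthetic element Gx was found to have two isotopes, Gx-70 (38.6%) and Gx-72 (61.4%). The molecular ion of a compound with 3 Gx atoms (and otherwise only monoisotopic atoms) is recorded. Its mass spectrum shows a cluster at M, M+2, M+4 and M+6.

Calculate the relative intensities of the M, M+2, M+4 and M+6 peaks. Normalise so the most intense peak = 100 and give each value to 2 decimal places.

Each Gx atom is independently Gx-70 (p = 0.386) or Gx-72 (q = 0.614); the cluster is the binomial expansion (p + q)^3.
P(M) = 0.386^3 = 0.057512
P(M+2) = 3 × 0.386^2 × 0.614^1 = 0.274451
P(M+4) = 3 × 0.386^1 × 0.614^2 = 0.436561
P(M+6) = 0.614^3 = 0.231476
The M+4 peak is largest (0.436561); scaling to 100 gives 13.17 : 62.87 : 100.00 : 53.02.

13.17 : 62.87 : 100.00 : 53.02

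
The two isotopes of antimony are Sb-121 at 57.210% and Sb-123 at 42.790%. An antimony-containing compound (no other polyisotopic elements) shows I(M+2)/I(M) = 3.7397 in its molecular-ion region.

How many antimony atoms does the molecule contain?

5

For n independent Sb atoms, I(M+2)/I(M) = n · (abundance Sb-123) / (abundance Sb-121) = n · 0.42790/0.57210.
n = 3.7397 × 0.57210/0.42790 = 5.00 ≈ 5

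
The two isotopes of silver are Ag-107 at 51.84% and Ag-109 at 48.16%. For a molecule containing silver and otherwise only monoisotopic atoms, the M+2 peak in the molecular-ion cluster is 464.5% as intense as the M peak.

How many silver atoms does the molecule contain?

For n independent Ag atoms, I(M+2)/I(M) = n · (abundance Ag-109) / (abundance Ag-107) = n · 0.4816/0.5184.
n = 4.645 × 0.5184/0.4816 = 5.00 ≈ 5

5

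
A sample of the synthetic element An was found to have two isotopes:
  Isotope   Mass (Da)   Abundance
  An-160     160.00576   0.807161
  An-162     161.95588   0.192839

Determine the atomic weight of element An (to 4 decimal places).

Ar = Σ fᵢ·mᵢ = 0.807161 × 160.00576 + 0.192839 × 161.95588
= 129.150409 + 31.231410 = 160.381819 Da

160.3818 Da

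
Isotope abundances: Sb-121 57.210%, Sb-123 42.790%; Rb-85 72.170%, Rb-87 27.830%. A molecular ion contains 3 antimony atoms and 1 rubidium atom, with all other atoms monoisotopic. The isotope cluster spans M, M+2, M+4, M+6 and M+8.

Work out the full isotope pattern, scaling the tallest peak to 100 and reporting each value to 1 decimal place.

Antimony pattern (n=3): 0.18724742 : 0.42015297 : 0.3142518 : 0.07834781
Rubidium pattern (n=1): 0.7217 : 0.2783
Convolve the two distributions (both contribute in 2-u steps):
  M: 0.18724742×0.7217 = 0.135136
  M+2: 0.18724742×0.2783 + 0.42015297×0.7217 = 0.355335
  M+4: 0.42015297×0.2783 + 0.3142518×0.7217 = 0.343724
  M+6: 0.3142518×0.2783 + 0.07834781×0.7217 = 0.144000
  M+8: 0.07834781×0.2783 = 0.021804
Scale to base peak (0.355335) = 100: 38.0 : 100.0 : 96.7 : 40.5 : 6.1

38.0 : 100.0 : 96.7 : 40.5 : 6.1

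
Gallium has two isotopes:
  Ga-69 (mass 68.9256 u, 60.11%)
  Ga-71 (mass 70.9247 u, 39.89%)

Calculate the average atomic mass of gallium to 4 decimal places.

The abundance-weighted mean is 0.6011 × 68.9256 + 0.3989 × 70.9247
= 41.43118 + 28.29186 = 69.72304 u

69.7230 u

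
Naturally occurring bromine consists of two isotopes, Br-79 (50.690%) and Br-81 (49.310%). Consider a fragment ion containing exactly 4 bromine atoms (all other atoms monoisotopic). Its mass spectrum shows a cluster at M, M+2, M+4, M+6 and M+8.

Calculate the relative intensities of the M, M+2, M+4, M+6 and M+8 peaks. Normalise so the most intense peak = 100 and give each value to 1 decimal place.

17.6 : 68.5 : 100.0 : 64.9 : 15.8

The 4 Br atoms are independent, so intensities follow the terms of (0.50690 + 0.49310)^4.
P(M) = 0.50690^4 = 0.066022
P(M+2) = 4 × 0.50690^3 × 0.49310^1 = 0.256899
P(M+4) = 6 × 0.50690^2 × 0.49310^2 = 0.374857
P(M+6) = 4 × 0.50690^1 × 0.49310^3 = 0.243101
P(M+8) = 0.49310^4 = 0.059121
The M+4 peak is largest (0.374857); scaling to 100 gives 17.6 : 68.5 : 100.0 : 64.9 : 15.8.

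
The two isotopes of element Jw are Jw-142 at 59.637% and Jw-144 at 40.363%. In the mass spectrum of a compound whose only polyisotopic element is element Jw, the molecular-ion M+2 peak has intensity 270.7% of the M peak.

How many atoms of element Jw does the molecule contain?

For n independent Jw atoms, I(M+2)/I(M) = n · (abundance Jw-144) / (abundance Jw-142) = n · 0.40363/0.59637.
n = 2.707 × 0.59637/0.40363 = 4.00 ≈ 4

4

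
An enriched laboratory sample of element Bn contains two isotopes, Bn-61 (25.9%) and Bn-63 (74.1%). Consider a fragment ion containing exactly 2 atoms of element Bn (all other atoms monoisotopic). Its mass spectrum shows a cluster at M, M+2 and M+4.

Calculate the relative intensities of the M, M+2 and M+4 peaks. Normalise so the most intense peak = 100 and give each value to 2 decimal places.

Expanding (0.259 + 0.741)^2:
P(M) = 0.259^2 = 0.067081
P(M+2) = 2 × 0.259^1 × 0.741^1 = 0.383838
P(M+4) = 0.741^2 = 0.549081
The M+4 peak is largest (0.549081); scaling to 100 gives 12.22 : 69.91 : 100.00.

12.22 : 69.91 : 100.00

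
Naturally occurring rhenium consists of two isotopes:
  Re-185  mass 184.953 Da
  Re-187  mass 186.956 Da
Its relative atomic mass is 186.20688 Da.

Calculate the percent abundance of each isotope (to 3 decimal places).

Re-185: 37.400%, Re-187: 62.600%

Writing the weighted mean with unknown fraction x of Re-185:
184.953·x + 186.956·(1 − x) = 186.20688
(184.953 − 186.956)·x = 186.20688 − 186.956
x = -0.74912 / -2.003 = 0.37400 → 37.400% Re-185, 62.600% Re-187.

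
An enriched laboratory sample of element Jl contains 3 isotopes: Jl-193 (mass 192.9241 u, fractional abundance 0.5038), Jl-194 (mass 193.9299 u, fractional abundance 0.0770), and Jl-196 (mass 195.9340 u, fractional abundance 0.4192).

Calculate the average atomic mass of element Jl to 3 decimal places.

Ar = Σ fᵢ·mᵢ = 0.5038 × 192.9241 + 0.0770 × 193.9299 + 0.4192 × 195.9340
= 97.19516 + 14.93260 + 82.13553 = 194.26329 u

194.263 u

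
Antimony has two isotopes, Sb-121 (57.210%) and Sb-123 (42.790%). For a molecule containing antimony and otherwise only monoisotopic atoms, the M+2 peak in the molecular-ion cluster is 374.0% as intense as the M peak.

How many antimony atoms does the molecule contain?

With n Sb atoms, P(M+2)/P(M) = C(n,1)·p^(n−1)q / p^n = n·q/p = n · 0.42790/0.57210.
n = 3.740 × 0.57210/0.42790 = 5.00 ≈ 5

5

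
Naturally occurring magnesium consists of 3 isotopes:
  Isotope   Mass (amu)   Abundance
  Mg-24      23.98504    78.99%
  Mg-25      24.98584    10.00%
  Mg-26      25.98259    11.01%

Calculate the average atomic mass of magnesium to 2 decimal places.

Average mass = Σ (abundance × isotope mass) = 0.7899 × 23.98504 + 0.1000 × 24.98584 + 0.1101 × 25.98259
= 18.945783 + 2.498584 + 2.860683 = 24.305050 amu

24.31 amu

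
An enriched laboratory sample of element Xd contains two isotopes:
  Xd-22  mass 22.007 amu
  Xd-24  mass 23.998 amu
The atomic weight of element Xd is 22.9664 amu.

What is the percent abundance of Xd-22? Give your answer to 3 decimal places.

51.813%

With x = fraction of Xd-22 (so Xd-24 is 1 − x):
22.007·x + 23.998·(1 − x) = 22.9664
(22.007 − 23.998)·x = 22.9664 − 23.998
x = -1.0316 / -1.991 = 0.51813 → 51.813% Xd-22, 48.187% Xd-24.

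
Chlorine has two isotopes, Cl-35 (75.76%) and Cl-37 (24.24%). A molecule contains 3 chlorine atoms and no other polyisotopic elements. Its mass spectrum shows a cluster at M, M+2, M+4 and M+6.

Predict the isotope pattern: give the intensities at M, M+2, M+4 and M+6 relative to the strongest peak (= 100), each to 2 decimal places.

100.00 : 95.99 : 30.71 : 3.28

Expanding (0.7576 + 0.2424)^3:
P(M) = 0.7576^3 = 0.434830
P(M+2) = 3 × 0.7576^2 × 0.2424^1 = 0.417382
P(M+4) = 3 × 0.7576^1 × 0.2424^2 = 0.133545
P(M+6) = 0.2424^3 = 0.014243
The M peak is largest (0.434830); scaling to 100 gives 100.00 : 95.99 : 30.71 : 3.28.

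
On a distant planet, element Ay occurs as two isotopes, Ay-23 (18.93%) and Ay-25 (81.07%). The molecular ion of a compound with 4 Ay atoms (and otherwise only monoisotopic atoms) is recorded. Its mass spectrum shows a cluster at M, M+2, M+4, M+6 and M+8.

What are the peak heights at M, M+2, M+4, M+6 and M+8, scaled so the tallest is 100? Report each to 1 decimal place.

The 4 Ay atoms are independent, so intensities follow the terms of (0.1893 + 0.8107)^4.
P(M) = 0.1893^4 = 0.001284
P(M+2) = 4 × 0.1893^3 × 0.8107^1 = 0.021997
P(M+4) = 6 × 0.1893^2 × 0.8107^2 = 0.141310
P(M+6) = 4 × 0.1893^1 × 0.8107^3 = 0.403451
P(M+8) = 0.8107^4 = 0.431957
The M+8 peak is largest (0.431957); scaling to 100 gives 0.3 : 5.1 : 32.7 : 93.4 : 100.0.

0.3 : 5.1 : 32.7 : 93.4 : 100.0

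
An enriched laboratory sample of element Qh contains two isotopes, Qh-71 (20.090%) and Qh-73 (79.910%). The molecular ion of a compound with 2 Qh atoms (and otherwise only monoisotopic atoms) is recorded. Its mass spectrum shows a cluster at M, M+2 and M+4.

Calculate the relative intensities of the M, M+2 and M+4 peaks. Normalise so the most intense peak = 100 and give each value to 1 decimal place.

Expanding (0.20090 + 0.79910)^2:
P(M) = 0.20090^2 = 0.040361
P(M+2) = 2 × 0.20090^1 × 0.79910^1 = 0.321078
P(M+4) = 0.79910^2 = 0.638561
The M+4 peak is largest (0.638561); scaling to 100 gives 6.3 : 50.3 : 100.0.

6.3 : 50.3 : 100.0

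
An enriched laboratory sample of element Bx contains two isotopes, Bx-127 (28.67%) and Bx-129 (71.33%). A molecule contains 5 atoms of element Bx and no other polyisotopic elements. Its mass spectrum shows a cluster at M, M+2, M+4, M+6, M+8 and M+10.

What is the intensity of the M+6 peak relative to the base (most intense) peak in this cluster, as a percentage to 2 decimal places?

80.39%

Term probabilities: M 0.0019, M+2 0.0241, M+4 0.1199, M+6 0.2983, M+8 0.3711, M+10 0.1847. Base peak = M+8.
P(M+8) = C(5,4) × 0.2867^1 × 0.7133^4 = 5 × 0.2867 × 0.25887428 = 0.371096 (base)
P(M+6) = C(5,3) × 0.2867^2 × 0.7133^3 = 10 × 0.08219689 × 0.36292482 = 0.298313
Relative intensity = 0.298313 / 0.371096 × 100 = 80.39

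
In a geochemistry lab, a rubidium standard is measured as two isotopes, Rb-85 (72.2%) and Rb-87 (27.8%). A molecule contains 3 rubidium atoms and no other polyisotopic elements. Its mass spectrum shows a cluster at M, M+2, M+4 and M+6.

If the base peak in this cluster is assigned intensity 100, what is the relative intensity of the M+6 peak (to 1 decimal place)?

Term probabilities: M 0.3764, M+2 0.4348, M+4 0.1674, M+6 0.0215. Base peak = M+2.
P(M+2) = C(3,1) × 0.722^2 × 0.278^1 = 3 × 0.521284 × 0.2780 = 0.434751 (base)
P(M+6) = C(3,3) × 0.722^0 × 0.278^3 = 1 × 1.0000 × 0.02148495 = 0.021485
Relative intensity = 0.021485 / 0.434751 × 100 = 4.9

4.9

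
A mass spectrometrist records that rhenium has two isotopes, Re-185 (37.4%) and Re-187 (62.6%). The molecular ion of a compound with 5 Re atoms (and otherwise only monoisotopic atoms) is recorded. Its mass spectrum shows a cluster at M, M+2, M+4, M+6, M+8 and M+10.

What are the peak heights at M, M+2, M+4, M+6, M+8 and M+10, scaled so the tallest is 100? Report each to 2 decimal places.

Expanding (0.374 + 0.626)^5:
P(M) = 0.374^5 = 0.007317
P(M+2) = 5 × 0.374^4 × 0.626^1 = 0.061239
P(M+4) = 10 × 0.374^3 × 0.626^2 = 0.205005
P(M+6) = 10 × 0.374^2 × 0.626^3 = 0.343136
P(M+8) = 5 × 0.374^1 × 0.626^4 = 0.287170
P(M+10) = 0.626^5 = 0.096133
The M+6 peak is largest (0.343136); scaling to 100 gives 2.13 : 17.85 : 59.74 : 100.00 : 83.69 : 28.02.

2.13 : 17.85 : 59.74 : 100.00 : 83.69 : 28.02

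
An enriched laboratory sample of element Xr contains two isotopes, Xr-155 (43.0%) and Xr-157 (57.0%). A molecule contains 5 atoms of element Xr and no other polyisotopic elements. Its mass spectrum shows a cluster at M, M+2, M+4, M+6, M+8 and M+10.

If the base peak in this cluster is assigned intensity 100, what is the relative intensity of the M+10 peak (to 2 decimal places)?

17.57

(0.430 + 0.570)^5 gives M 0.0147, M+2 0.0974, M+4 0.2583, M+6 0.3424, M+8 0.2270, M+10 0.0602; the largest is M+6.
P(M+6) = C(5,3) × 0.430^2 × 0.570^3 = 10 × 0.1849 × 0.185193 = 0.342422 (base)
P(M+10) = C(5,5) × 0.430^0 × 0.570^5 = 1 × 1.0000 × 0.06016921 = 0.060169
Relative intensity = 0.060169 / 0.342422 × 100 = 17.57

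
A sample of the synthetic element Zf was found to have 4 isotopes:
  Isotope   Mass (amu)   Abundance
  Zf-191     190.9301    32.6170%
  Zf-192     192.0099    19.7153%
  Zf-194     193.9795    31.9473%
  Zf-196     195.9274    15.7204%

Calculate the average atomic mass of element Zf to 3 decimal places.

The abundance-weighted mean is 0.326170 × 190.9301 + 0.197153 × 192.0099 + 0.319473 × 193.9795 + 0.157204 × 195.9274
= 62.27567 + 37.85533 + 61.97121 + 30.80057 = 192.90278 amu

192.903 amu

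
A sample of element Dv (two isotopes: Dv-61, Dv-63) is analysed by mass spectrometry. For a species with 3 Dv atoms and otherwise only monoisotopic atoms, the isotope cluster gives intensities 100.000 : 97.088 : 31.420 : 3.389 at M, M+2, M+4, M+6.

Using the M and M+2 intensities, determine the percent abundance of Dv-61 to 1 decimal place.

75.6%

If p is the fraction of Dv that is Dv-61, then I(M+2)/I(M) = [C(3,1)·p^2·(1−p)] / p^3 = 3·(1−p)/p = 97.088/100.000 = 0.9709
(1−p)/p = 0.9709/3 = 0.3236  ⇒  p = 1/(1 + 0.3236) = 0.7555
Dv-61: 75.6%, Dv-63: 24.4%.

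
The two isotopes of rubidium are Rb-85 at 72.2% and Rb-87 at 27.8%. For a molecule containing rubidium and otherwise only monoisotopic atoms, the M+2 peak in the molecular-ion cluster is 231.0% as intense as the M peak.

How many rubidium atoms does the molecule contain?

For n independent Rb atoms, I(M+2)/I(M) = n · (abundance Rb-87) / (abundance Rb-85) = n · 0.278/0.722.
n = 2.310 × 0.722/0.278 = 6.00 ≈ 6

6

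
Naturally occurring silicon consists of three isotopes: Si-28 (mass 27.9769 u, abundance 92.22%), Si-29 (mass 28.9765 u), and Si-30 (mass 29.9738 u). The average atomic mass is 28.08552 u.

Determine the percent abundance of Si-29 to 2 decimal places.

4.69%

Let x and y be the fractions of Si-29 and Si-30. Then x + y = 1 − 0.9222 = 0.0778 and 28.9765x + 29.9738y = 28.08552 − 0.9222×27.9769 = 2.28522282.
Substituting: 28.9765x + 29.9738(0.0778 − x) = 2.28522282
(28.9765 − 29.9738)x = -0.04673882  ⇒  x = 0.04687, y = 0.03093
Si-29: 4.69%, Si-30: 3.09%.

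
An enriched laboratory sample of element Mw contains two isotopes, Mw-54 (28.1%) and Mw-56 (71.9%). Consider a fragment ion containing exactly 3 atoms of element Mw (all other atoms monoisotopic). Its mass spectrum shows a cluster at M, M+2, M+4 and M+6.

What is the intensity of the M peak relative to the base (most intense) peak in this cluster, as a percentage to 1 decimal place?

5.1%

Binomial terms of (0.281 + 0.719)^3: M 0.0222, M+2 0.1703, M+4 0.4358, M+6 0.3717 → M+4 is the base peak.
P(M+4) = C(3,2) × 0.281^1 × 0.719^2 = 3 × 0.2810 × 0.516961 = 0.435798 (base)
P(M) = C(3,0) × 0.281^3 × 0.719^0 = 1 × 0.02218804 × 1.0000 = 0.022188
Relative intensity = 0.022188 / 0.435798 × 100 = 5.1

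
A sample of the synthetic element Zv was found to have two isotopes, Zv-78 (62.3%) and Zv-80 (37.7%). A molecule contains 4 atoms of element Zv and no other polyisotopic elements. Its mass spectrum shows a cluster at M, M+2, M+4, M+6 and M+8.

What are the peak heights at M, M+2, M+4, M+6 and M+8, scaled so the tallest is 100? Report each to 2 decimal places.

41.31 : 100.00 : 90.77 : 36.62 : 5.54

The 4 Zv atoms are independent, so intensities follow the terms of (0.623 + 0.377)^4.
P(M) = 0.623^4 = 0.150644
P(M+2) = 4 × 0.623^3 × 0.377^1 = 0.364641
P(M+4) = 6 × 0.623^2 × 0.377^2 = 0.330986
P(M+6) = 4 × 0.623^1 × 0.377^3 = 0.133528
P(M+8) = 0.377^4 = 0.020201
The M+2 peak is largest (0.364641); scaling to 100 gives 41.31 : 100.00 : 90.77 : 36.62 : 5.54.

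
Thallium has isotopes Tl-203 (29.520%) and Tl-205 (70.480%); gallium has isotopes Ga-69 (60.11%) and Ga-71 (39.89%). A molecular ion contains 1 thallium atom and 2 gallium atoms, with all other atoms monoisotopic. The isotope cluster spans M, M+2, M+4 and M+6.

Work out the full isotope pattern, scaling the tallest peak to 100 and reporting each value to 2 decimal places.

Thallium pattern (n=1): 0.2952 : 0.7048
Gallium pattern (n=2): 0.36132121 : 0.47955758 : 0.15912121
Convolve the two distributions (both contribute in 2-u steps):
  M: 0.2952×0.36132121 = 0.106662
  M+2: 0.2952×0.47955758 + 0.7048×0.36132121 = 0.396225
  M+4: 0.2952×0.15912121 + 0.7048×0.47955758 = 0.384965
  M+6: 0.7048×0.15912121 = 0.112149
Scale to base peak (0.396225) = 100: 26.92 : 100.00 : 97.16 : 28.30

26.92 : 100.00 : 97.16 : 28.30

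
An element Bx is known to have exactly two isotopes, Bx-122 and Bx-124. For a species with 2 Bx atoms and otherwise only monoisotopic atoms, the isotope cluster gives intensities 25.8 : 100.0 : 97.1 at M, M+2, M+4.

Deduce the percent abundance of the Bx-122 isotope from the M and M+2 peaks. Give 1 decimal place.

34.0%

If p is the fraction of Bx that is Bx-122, then I(M+2)/I(M) = [C(2,1)·p^1·(1−p)] / p^2 = 2·(1−p)/p = 100.0/25.8 = 3.8760
(1−p)/p = 3.8760/2 = 1.9380  ⇒  p = 1/(1 + 1.9380) = 0.3404
Bx-122: 34.0%, Bx-124: 66.0%.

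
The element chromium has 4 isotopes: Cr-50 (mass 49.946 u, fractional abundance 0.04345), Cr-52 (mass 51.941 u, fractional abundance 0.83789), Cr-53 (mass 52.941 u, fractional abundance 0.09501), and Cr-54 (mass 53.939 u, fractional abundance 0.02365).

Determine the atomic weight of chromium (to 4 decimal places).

Weight each isotope mass by its fractional abundance: 0.04345 × 49.946 + 0.83789 × 51.941 + 0.09501 × 52.941 + 0.02365 × 53.939
= 2.17015 + 43.52084 + 5.02992 + 1.27566 = 51.99657 u

51.9966 u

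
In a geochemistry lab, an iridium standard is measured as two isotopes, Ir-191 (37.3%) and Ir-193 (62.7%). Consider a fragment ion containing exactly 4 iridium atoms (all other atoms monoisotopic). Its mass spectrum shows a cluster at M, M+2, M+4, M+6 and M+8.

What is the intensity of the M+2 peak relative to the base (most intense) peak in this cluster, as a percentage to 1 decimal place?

35.4%

Binomial terms of (0.373 + 0.627)^4: M 0.0194, M+2 0.1302, M+4 0.3282, M+6 0.3678, M+8 0.1546 → M+6 is the base peak.
P(M+6) = C(4,3) × 0.373^1 × 0.627^3 = 4 × 0.3730 × 0.24649188 = 0.367766 (base)
P(M+2) = C(4,1) × 0.373^3 × 0.627^1 = 4 × 0.05189512 × 0.6270 = 0.130153
Relative intensity = 0.130153 / 0.367766 × 100 = 35.4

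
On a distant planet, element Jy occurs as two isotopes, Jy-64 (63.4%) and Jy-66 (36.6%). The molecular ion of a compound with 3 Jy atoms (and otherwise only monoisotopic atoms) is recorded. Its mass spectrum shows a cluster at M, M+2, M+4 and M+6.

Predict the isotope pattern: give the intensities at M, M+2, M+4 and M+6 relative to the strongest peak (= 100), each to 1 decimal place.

Expanding (0.634 + 0.366)^3:
P(M) = 0.634^3 = 0.254840
P(M+2) = 3 × 0.634^2 × 0.366^1 = 0.441348
P(M+4) = 3 × 0.634^1 × 0.366^2 = 0.254784
P(M+6) = 0.366^3 = 0.049028
The M+2 peak is largest (0.441348); scaling to 100 gives 57.7 : 100.0 : 57.7 : 11.1.

57.7 : 100.0 : 57.7 : 11.1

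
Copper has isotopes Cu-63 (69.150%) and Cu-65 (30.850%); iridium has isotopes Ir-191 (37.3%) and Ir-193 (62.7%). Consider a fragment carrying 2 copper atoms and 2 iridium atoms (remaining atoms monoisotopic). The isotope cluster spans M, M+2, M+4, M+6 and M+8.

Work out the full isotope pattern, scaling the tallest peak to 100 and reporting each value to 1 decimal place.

Copper pattern (n=2): 0.47817225 : 0.4266555 : 0.09517225
Iridium pattern (n=2): 0.139129 : 0.467742 : 0.393129
Convolve the two distributions (both contribute in 2-u steps):
  M: 0.47817225×0.139129 = 0.066528
  M+2: 0.47817225×0.467742 + 0.4266555×0.139129 = 0.283021
  M+4: 0.47817225×0.393129 + 0.4266555×0.467742 + 0.09517225×0.139129 = 0.400789
  M+6: 0.4266555×0.393129 + 0.09517225×0.467742 = 0.212247
  M+8: 0.09517225×0.393129 = 0.037415
Scale to base peak (0.400789) = 100: 16.6 : 70.6 : 100.0 : 53.0 : 9.3

16.6 : 70.6 : 100.0 : 53.0 : 9.3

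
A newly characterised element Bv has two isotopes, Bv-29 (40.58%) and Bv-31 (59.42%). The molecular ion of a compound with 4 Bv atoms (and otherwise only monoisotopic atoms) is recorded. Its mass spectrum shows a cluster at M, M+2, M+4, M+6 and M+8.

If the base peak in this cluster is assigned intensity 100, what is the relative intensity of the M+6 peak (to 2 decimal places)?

97.62

Term probabilities: M 0.0271, M+2 0.1588, M+4 0.3489, M+6 0.3405, M+8 0.1247. Base peak = M+4.
P(M+4) = C(4,2) × 0.4058^2 × 0.5942^2 = 6 × 0.16467364 × 0.35307364 = 0.348852 (base)
P(M+6) = C(4,3) × 0.4058^1 × 0.5942^3 = 4 × 0.4058 × 0.20979636 = 0.340541
Relative intensity = 0.340541 / 0.348852 × 100 = 97.62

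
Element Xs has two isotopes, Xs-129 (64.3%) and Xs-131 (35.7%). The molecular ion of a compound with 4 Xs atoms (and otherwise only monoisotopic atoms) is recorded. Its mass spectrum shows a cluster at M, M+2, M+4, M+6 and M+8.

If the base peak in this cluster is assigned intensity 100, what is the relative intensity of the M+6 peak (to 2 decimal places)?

30.83

Binomial terms of (0.643 + 0.357)^4: M 0.1709, M+2 0.3796, M+4 0.3162, M+6 0.1170, M+8 0.0162 → M+2 is the base peak.
P(M+2) = C(4,1) × 0.643^3 × 0.357^1 = 4 × 0.26584771 × 0.3570 = 0.379631 (base)
P(M+6) = C(4,3) × 0.643^1 × 0.357^3 = 4 × 0.6430 × 0.04549929 = 0.117024
Relative intensity = 0.117024 / 0.379631 × 100 = 30.83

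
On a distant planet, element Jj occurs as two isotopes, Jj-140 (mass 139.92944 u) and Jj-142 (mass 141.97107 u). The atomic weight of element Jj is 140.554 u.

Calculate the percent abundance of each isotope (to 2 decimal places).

Jj-140: 69.41%, Jj-142: 30.59%

With x = fraction of Jj-140 (so Jj-142 is 1 − x):
139.92944·x + 141.97107·(1 − x) = 140.554
(139.92944 − 141.97107)·x = 140.554 − 141.97107
x = -1.41707 / -2.04163 = 0.69409 → 69.41% Jj-140, 30.59% Jj-142.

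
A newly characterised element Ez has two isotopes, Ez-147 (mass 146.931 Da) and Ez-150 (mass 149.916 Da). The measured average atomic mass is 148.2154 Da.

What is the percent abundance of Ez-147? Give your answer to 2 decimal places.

With x = fraction of Ez-147 (so Ez-150 is 1 − x):
146.931·x + 149.916·(1 − x) = 148.2154
(146.931 − 149.916)·x = 148.2154 − 149.916
x = -1.7006 / -2.985 = 0.56972 → 56.97% Ez-147, 43.03% Ez-150.

56.97%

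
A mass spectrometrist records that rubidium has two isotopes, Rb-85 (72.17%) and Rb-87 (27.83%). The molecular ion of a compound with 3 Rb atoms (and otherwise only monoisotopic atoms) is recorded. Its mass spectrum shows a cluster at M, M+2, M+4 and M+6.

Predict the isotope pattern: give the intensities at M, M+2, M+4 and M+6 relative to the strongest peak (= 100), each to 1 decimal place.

86.4 : 100.0 : 38.6 : 5.0

Each Rb atom is independently Rb-85 (p = 0.7217) or Rb-87 (q = 0.2783); the cluster is the binomial expansion (p + q)^3.
P(M) = 0.7217^3 = 0.375898
P(M+2) = 3 × 0.7217^2 × 0.2783^1 = 0.434858
P(M+4) = 3 × 0.7217^1 × 0.2783^2 = 0.167689
P(M+6) = 0.2783^3 = 0.021555
The M+2 peak is largest (0.434858); scaling to 100 gives 86.4 : 100.0 : 38.6 : 5.0.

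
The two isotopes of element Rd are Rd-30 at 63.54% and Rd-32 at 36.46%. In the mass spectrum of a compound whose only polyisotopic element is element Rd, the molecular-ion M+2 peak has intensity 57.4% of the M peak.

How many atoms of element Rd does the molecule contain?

With n Rd atoms, P(M+2)/P(M) = C(n,1)·p^(n−1)q / p^n = n·q/p = n · 0.3646/0.6354.
n = 0.574 × 0.6354/0.3646 = 1.00 ≈ 1

1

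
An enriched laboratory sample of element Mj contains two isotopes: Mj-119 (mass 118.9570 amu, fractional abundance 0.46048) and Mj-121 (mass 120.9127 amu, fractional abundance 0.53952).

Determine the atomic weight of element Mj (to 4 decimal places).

The abundance-weighted mean is 0.46048 × 118.9570 + 0.53952 × 120.9127
= 54.77732 + 65.23482 = 120.01214 amu

120.0121 amu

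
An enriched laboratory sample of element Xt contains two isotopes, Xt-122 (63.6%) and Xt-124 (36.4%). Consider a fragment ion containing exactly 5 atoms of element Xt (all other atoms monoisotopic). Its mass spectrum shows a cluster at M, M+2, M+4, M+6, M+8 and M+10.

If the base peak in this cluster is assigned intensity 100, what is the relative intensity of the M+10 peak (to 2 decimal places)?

Binomial terms of (0.636 + 0.364)^5: M 0.1041, M+2 0.2978, M+4 0.3409, M+6 0.1951, M+8 0.0558, M+10 0.0064 → M+4 is the base peak.
P(M+4) = C(5,2) × 0.636^3 × 0.364^2 = 10 × 0.25725946 × 0.132496 = 0.340858 (base)
P(M+10) = C(5,5) × 0.636^0 × 0.364^5 = 1 × 1.0000 × 0.00639009 = 0.006390
Relative intensity = 0.006390 / 0.340858 × 100 = 1.87

1.87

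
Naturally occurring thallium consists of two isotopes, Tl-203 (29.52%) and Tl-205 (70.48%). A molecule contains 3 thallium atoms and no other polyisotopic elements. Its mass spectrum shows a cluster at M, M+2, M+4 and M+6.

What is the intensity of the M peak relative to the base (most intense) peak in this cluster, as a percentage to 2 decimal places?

5.85%

Binomial terms of (0.2952 + 0.7048)^3: M 0.0257, M+2 0.1843, M+4 0.4399, M+6 0.3501 → M+4 is the base peak.
P(M+4) = C(3,2) × 0.2952^1 × 0.7048^2 = 3 × 0.2952 × 0.49674304 = 0.439916 (base)
P(M) = C(3,0) × 0.2952^3 × 0.7048^0 = 1 × 0.02572463 × 1.0000 = 0.025725
Relative intensity = 0.025725 / 0.439916 × 100 = 5.85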